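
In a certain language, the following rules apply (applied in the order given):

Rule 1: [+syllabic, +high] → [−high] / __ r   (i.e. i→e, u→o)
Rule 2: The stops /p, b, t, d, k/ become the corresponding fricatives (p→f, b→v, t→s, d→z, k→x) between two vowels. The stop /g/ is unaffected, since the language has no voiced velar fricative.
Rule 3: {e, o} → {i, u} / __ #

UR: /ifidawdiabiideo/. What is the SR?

Rule 1 (pre-rhotic lowering): no segment meets the environment; /ifidawdiabiideo/ is unchanged.
Rule 2 (intervocalic spirantization): /d/ is a stop between vowels /i/ and /a/, so it spirantizes to the fricative [z]. /b/ is a stop between vowels /a/ and /i/, so it spirantizes to the fricative [v]. /d/ is a stop between vowels /i/ and /e/, so it spirantizes to the fricative [z]. /ifidawdiabiideo/ → ifizawdiaviizeo.
Rule 3 (final vowel raising): /o/ is a mid vowel in word-final position, so it raises to [u]. /ifizawdiaviizeo/ → ifizawdiaviizeu.

ifizawdiaviizeu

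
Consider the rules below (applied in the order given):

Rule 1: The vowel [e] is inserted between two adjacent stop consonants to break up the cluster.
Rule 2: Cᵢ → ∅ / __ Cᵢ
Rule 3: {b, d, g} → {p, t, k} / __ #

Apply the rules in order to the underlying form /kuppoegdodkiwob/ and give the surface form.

Rule 1 (stop-cluster e-epenthesis): /p/ and /p/ form a stop–stop cluster, so [e] is inserted between them. /g/ and /d/ form a stop–stop cluster, so [e] is inserted between them. /d/ and /k/ form a stop–stop cluster, so [e] is inserted between them. /kuppoegdodkiwob/ → kupepoegedodekiwob.
Rule 2 (degemination): no segment meets the environment; /kupepoegedodekiwob/ is unchanged.
Rule 3 (final devoicing): /b/ is a voiced stop in word-final position, so it devoices to [p]. /kupepoegedodekiwob/ → kupepoegedodekiwop.

kupepoegedodekiwop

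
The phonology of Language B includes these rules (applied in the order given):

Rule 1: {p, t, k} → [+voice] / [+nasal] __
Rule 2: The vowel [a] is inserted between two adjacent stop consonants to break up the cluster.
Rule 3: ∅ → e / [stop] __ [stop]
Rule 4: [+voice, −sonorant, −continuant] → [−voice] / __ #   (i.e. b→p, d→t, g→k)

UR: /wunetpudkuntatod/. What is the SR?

Rule 1 (post-nasal voicing): /t/ is a voiceless stop immediately after the nasal /n/, so it voices to [d]. /wunetpudkuntatod/ → wunetpudkundatod.
Rule 2 (stop-cluster a-epenthesis): /t/ and /p/ form a stop–stop cluster, so [a] is inserted between them. /d/ and /k/ form a stop–stop cluster, so [a] is inserted between them. /wunetpudkundatod/ → wunetapudakundatod.
Rule 3 (stop-cluster e-epenthesis): no segment meets the environment; /wunetapudakundatod/ is unchanged.
Rule 4 (final devoicing): /d/ is a voiced stop in word-final position, so it devoices to [t]. /wunetapudakundatod/ → wunetapudakundatot.

wunetapudakundatot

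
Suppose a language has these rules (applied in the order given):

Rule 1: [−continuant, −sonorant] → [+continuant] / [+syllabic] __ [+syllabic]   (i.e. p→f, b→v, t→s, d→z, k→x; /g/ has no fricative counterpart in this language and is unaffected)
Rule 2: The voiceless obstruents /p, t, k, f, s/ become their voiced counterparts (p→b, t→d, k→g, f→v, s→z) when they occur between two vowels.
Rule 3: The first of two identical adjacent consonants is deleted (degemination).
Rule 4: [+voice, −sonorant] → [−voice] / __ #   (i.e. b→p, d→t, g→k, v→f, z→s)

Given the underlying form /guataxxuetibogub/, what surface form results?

Rule 1 (intervocalic spirantization): /t/ is a stop between vowels /a/ and /a/, so it spirantizes to the fricative [s]. /t/ is a stop between vowels /e/ and /i/, so it spirantizes to the fricative [s]. /b/ is a stop between vowels /i/ and /o/, so it spirantizes to the fricative [v]. /guataxxuetibogub/ → guasaxxuesivogub.
Rule 2 (intervocalic voicing): /s/ is a voiceless obstruent between vowels /a/ and /a/, so it voices to [z]. /s/ is a voiceless obstruent between vowels /e/ and /i/, so it voices to [z]. /guasaxxuesivogub/ → guazaxxuezivogub.
Rule 3 (degemination): /xx/ is a geminate; the first /x/ deletes. /guazaxxuezivogub/ → guazaxuezivogub.
Rule 4 (final devoicing): /b/ is a voiced obstruent in word-final position, so it devoices to [p]. /guazaxuezivogub/ → guazaxuezivogup.

guazaxuezivogup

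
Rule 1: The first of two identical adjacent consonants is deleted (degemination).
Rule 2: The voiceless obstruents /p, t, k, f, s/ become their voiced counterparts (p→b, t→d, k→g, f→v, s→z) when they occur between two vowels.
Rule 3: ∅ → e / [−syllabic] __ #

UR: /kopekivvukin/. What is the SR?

kobegivugine

Rule 1 (degemination): /vv/ is a geminate; the first /v/ deletes. /kopekivvukin/ → kopekivukin.
Rule 2 (intervocalic voicing): /p/ is a voiceless obstruent between vowels /o/ and /e/, so it voices to [b]. /k/ is a voiceless obstruent between vowels /e/ and /i/, so it voices to [g]. /k/ is a voiceless obstruent between vowels /u/ and /i/, so it voices to [g]. /kopekivukin/ → kobegivugin.
Rule 3 (final e-epenthesis): the form ends in the consonant /n/, so [e] is inserted word-finally. /kobegivugin/ → kobegivugine.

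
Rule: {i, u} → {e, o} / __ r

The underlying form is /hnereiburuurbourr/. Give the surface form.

/u/ is a high vowel immediately before /r/, so it lowers to [o].
/u/ is a high vowel immediately before /r/, so it lowers to [o].
/u/ is a high vowel immediately before /r/, so it lowers to [o].
Surface form: [hnereiboruorboorr].

hnereiboruorboorr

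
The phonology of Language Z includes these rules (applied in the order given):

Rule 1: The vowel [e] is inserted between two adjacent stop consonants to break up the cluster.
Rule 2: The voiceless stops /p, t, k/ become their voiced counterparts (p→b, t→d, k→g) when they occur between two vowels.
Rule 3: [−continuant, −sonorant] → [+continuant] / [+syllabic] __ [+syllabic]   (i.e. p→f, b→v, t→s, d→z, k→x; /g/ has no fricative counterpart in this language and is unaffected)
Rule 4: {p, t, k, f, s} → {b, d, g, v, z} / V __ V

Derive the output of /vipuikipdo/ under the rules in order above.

vivuigivezo

Rule 1 (stop-cluster e-epenthesis): /p/ and /d/ form a stop–stop cluster, so [e] is inserted between them. /vipuikipdo/ → vipuikipedo.
Rule 2 (intervocalic voicing): /p/ is a voiceless stop between vowels /i/ and /u/, so it voices to [b]. /k/ is a voiceless stop between vowels /i/ and /i/, so it voices to [g]. /p/ is a voiceless stop between vowels /i/ and /e/, so it voices to [b]. /vipuikipedo/ → vibuigibedo.
Rule 3 (intervocalic spirantization): /b/ is a stop between vowels /i/ and /u/, so it spirantizes to the fricative [v]. /b/ is a stop between vowels /i/ and /e/, so it spirantizes to the fricative [v]. /d/ is a stop between vowels /e/ and /o/, so it spirantizes to the fricative [z]. /vibuigibedo/ → vivuigivezo.
Rule 4 (intervocalic voicing): no segment meets the environment; /vivuigivezo/ is unchanged.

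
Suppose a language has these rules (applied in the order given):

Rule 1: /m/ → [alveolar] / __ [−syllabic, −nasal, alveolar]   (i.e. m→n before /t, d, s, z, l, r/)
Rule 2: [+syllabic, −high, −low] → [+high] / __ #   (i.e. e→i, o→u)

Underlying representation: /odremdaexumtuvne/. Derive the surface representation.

Rule 1 (nasal place assimilation): /m/ precedes the alveolar consonant /d/, so it assimilates in place to [n]. /m/ precedes the alveolar consonant /t/, so it assimilates in place to [n]. /odremdaexumtuvne/ → odrendaexuntuvne.
Rule 2 (final vowel raising): /e/ is a mid vowel in word-final position, so it raises to [i]. /odrendaexuntuvne/ → odrendaexuntuvni.

odrendaexuntuvni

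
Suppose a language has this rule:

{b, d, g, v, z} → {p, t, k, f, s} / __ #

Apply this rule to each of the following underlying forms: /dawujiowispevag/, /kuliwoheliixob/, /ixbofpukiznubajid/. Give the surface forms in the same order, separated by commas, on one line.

/dawujiowispevag/: /g/ is a voiced obstruent in word-final position, so it devoices to [k]. → [dawujiowispevak].
/kuliwoheliixob/: /b/ is a voiced obstruent in word-final position, so it devoices to [p]. → [kuliwoheliixop].
/ixbofpukiznubajid/: /d/ is a voiced obstruent in word-final position, so it devoices to [t]. → [ixbofpukiznubajit].

dawujiowispevak, kuliwoheliixop, ixbofpukiznubajit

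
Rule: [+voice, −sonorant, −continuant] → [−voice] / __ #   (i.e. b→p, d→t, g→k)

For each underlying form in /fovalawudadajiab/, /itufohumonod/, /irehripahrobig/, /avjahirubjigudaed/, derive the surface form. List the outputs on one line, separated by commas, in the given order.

fovalawudadajiap, itufohumonot, irehripahrobik, avjahirubjigudaet

/fovalawudadajiab/: /b/ is a voiced stop in word-final position, so it devoices to [p]. → [fovalawudadajiap].
/itufohumonod/: /d/ is a voiced stop in word-final position, so it devoices to [t]. → [itufohumonot].
/irehripahrobig/: /g/ is a voiced stop in word-final position, so it devoices to [k]. → [irehripahrobik].
/avjahirubjigudaed/: /d/ is a voiced stop in word-final position, so it devoices to [t]. → [avjahirubjigudaet].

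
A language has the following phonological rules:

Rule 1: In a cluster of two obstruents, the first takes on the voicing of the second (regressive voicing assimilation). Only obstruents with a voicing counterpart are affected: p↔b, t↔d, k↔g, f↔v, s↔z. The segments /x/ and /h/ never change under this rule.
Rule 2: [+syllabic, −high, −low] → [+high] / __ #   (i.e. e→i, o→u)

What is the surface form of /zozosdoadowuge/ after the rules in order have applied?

Rule 1 (regressive voicing assimilation): /s/ precedes the voiced obstruent /d/, so it voices to [z] by assimilation. /zozosdoadowuge/ → zozozdoadowuge.
Rule 2 (final vowel raising): /e/ is a mid vowel in word-final position, so it raises to [i]. /zozozdoadowuge/ → zozozdoadowugi.

zozozdoadowugi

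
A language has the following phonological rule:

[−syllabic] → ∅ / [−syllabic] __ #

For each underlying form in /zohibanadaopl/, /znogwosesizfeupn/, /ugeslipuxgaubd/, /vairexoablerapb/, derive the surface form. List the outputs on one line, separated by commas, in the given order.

/zohibanadaopl/: /l/ is the second consonant of a word-final cluster /pl/, so it deletes. → [zohibanadaop].
/znogwosesizfeupn/: /n/ is the second consonant of a word-final cluster /pn/, so it deletes. → [znogwosesizfeup].
/ugeslipuxgaubd/: /d/ is the second consonant of a word-final cluster /bd/, so it deletes. → [ugeslipuxgaub].
/vairexoablerapb/: /b/ is the second consonant of a word-final cluster /pb/, so it deletes. → [vairexoablerap].

zohibanadaop, znogwosesizfeup, ugeslipuxgaub, vairexoablerap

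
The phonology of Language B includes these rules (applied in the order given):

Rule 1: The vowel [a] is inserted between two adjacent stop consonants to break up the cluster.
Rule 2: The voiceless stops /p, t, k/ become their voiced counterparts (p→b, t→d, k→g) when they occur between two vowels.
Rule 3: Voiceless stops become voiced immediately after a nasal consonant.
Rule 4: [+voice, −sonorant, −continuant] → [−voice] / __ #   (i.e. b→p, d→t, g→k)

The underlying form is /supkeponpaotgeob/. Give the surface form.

subagebonbaodageop

Rule 1 (stop-cluster a-epenthesis): /p/ and /k/ form a stop–stop cluster, so [a] is inserted between them. /t/ and /g/ form a stop–stop cluster, so [a] is inserted between them. /supkeponpaotgeob/ → supakeponpaotageob.
Rule 2 (intervocalic voicing): /p/ is a voiceless stop between vowels /u/ and /a/, so it voices to [b]. /k/ is a voiceless stop between vowels /a/ and /e/, so it voices to [g]. /p/ is a voiceless stop between vowels /e/ and /o/, so it voices to [b]. /t/ is a voiceless stop between vowels /o/ and /a/, so it voices to [d]. /supakeponpaotageob/ → subagebonpaodageob.
Rule 3 (post-nasal voicing): /p/ is a voiceless stop immediately after the nasal /n/, so it voices to [b]. /subagebonpaodageob/ → subagebonbaodageob.
Rule 4 (final devoicing): /b/ is a voiced stop in word-final position, so it devoices to [p]. /subagebonbaodageob/ → subagebonbaodageop.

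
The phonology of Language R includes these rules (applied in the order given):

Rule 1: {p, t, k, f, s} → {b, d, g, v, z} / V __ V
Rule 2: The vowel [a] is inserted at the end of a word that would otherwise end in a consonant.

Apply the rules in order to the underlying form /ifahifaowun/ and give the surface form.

Rule 1 (intervocalic voicing): /f/ is a voiceless obstruent between vowels /i/ and /a/, so it voices to [v]. /f/ is a voiceless obstruent between vowels /i/ and /a/, so it voices to [v]. /ifahifaowun/ → ivahivaowun.
Rule 2 (final a-epenthesis): the form ends in the consonant /n/, so [a] is inserted word-finally. /ivahivaowun/ → ivahivaowuna.

ivahivaowuna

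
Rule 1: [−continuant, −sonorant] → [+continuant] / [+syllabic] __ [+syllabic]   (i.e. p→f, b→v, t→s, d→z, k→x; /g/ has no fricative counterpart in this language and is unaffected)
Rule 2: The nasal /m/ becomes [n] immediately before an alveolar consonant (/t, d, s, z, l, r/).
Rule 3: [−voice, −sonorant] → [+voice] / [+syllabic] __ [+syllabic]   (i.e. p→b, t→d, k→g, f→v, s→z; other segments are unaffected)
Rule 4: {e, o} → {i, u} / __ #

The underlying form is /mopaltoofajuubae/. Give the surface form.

movaltoovajuuvai

Rule 1 (intervocalic spirantization): /p/ is a stop between vowels /o/ and /a/, so it spirantizes to the fricative [f]. /b/ is a stop between vowels /u/ and /a/, so it spirantizes to the fricative [v]. /mopaltoofajuubae/ → mofaltoofajuuvae.
Rule 2 (nasal place assimilation): no segment meets the environment; /mofaltoofajuuvae/ is unchanged.
Rule 3 (intervocalic voicing): /f/ is a voiceless obstruent between vowels /o/ and /a/, so it voices to [v]. /f/ is a voiceless obstruent between vowels /o/ and /a/, so it voices to [v]. /mofaltoofajuuvae/ → movaltoovajuuvae.
Rule 4 (final vowel raising): /e/ is a mid vowel in word-final position, so it raises to [i]. /movaltoovajuuvae/ → movaltoovajuuvai.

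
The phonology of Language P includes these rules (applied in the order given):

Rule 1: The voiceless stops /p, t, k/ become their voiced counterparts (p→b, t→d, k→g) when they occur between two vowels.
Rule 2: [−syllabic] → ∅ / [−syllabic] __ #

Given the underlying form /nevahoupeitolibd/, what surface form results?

nevahoubeidolib

Rule 1 (intervocalic voicing): /p/ is a voiceless stop between vowels /u/ and /e/, so it voices to [b]. /t/ is a voiceless stop between vowels /i/ and /o/, so it voices to [d]. /nevahoupeitolibd/ → nevahoubeidolibd.
Rule 2 (final cluster simplification): /d/ is the second consonant of a word-final cluster /bd/, so it deletes. /nevahoubeidolibd/ → nevahoubeidolib.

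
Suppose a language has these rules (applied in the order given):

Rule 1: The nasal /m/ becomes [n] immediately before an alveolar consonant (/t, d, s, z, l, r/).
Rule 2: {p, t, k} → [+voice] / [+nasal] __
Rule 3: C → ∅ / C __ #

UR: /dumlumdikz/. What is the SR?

dunlundik

Rule 1 (nasal place assimilation): /m/ precedes the alveolar consonant /l/, so it assimilates in place to [n]. /m/ precedes the alveolar consonant /d/, so it assimilates in place to [n]. /dumlumdikz/ → dunlundikz.
Rule 2 (post-nasal voicing): no segment meets the environment; /dunlundikz/ is unchanged.
Rule 3 (final cluster simplification): /z/ is the second consonant of a word-final cluster /kz/, so it deletes. /dunlundikz/ → dunlundik.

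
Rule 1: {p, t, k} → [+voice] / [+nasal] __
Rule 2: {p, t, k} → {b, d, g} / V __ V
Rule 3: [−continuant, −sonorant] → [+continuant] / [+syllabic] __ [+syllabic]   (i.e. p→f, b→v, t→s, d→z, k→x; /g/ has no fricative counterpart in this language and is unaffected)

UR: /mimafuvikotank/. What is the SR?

Rule 1 (post-nasal voicing): /k/ is a voiceless stop immediately after the nasal /n/, so it voices to [g]. /mimafuvikotank/ → mimafuvikotang.
Rule 2 (intervocalic voicing): /k/ is a voiceless stop between vowels /i/ and /o/, so it voices to [g]. /t/ is a voiceless stop between vowels /o/ and /a/, so it voices to [d]. /mimafuvikotang/ → mimafuvigodang.
Rule 3 (intervocalic spirantization): /d/ is a stop between vowels /o/ and /a/, so it spirantizes to the fricative [z]. /mimafuvigodang/ → mimafuvigozang.

mimafuvigozang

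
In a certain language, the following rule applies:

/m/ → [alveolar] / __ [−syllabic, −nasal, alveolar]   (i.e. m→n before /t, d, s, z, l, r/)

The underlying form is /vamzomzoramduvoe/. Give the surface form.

vanzonzoranduvoe

/m/ precedes the alveolar consonant /z/, so it assimilates in place to [n].
/m/ precedes the alveolar consonant /z/, so it assimilates in place to [n].
/m/ precedes the alveolar consonant /d/, so it assimilates in place to [n].
Surface form: [vanzonzoranduvoe].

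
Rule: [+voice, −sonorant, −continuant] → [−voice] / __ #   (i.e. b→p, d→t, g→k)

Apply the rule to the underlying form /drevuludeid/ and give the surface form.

drevuludeit

/d/ is a voiced stop in word-final position, so it devoices to [t].
Surface form: [drevuludeit].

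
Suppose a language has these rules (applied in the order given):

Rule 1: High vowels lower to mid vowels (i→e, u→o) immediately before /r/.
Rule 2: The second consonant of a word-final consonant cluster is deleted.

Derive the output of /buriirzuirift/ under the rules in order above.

borierzuerif

Rule 1 (pre-rhotic lowering): /u/ is a high vowel immediately before /r/, so it lowers to [o]. /i/ is a high vowel immediately before /r/, so it lowers to [e]. /i/ is a high vowel immediately before /r/, so it lowers to [e]. /buriirzuirift/ → borierzuerift.
Rule 2 (final cluster simplification): /t/ is the second consonant of a word-final cluster /ft/, so it deletes. /borierzuerift/ → borierzuerif.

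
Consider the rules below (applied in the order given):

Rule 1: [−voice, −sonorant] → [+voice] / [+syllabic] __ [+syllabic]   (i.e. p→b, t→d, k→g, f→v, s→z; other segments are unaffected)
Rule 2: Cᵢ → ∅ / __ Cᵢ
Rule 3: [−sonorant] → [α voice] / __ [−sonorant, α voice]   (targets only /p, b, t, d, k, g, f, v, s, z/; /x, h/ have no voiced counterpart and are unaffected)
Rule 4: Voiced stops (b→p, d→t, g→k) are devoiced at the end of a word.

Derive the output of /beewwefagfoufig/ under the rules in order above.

beewevakfouvik

Rule 1 (intervocalic voicing): /f/ is a voiceless obstruent between vowels /e/ and /a/, so it voices to [v]. /f/ is a voiceless obstruent between vowels /u/ and /i/, so it voices to [v]. /beewwefagfoufig/ → beewwevagfouvig.
Rule 2 (degemination): /ww/ is a geminate; the first /w/ deletes. /beewwevagfouvig/ → beewevagfouvig.
Rule 3 (regressive voicing assimilation): /g/ precedes the voiceless obstruent /f/, so it devoices to [k] by assimilation. /beewevagfouvig/ → beewevakfouvig.
Rule 4 (final devoicing): /g/ is a voiced stop in word-final position, so it devoices to [k]. /beewevakfouvig/ → beewevakfouvik.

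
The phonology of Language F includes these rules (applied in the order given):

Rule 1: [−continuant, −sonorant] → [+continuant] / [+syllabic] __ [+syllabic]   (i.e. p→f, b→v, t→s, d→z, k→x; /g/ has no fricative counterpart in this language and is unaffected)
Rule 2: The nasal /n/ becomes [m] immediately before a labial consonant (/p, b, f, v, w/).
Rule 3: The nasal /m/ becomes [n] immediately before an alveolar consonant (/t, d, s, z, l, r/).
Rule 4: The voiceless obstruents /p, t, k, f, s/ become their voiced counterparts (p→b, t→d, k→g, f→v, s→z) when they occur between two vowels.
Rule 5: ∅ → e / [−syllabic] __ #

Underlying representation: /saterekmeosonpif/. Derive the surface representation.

Rule 1 (intervocalic spirantization): /t/ is a stop between vowels /a/ and /e/, so it spirantizes to the fricative [s]. /saterekmeosonpif/ → saserekmeosonpif.
Rule 2 (nasal place assimilation): /n/ precedes the labial consonant /p/, so it assimilates in place to [m]. /saserekmeosonpif/ → saserekmeosompif.
Rule 3 (nasal place assimilation): no segment meets the environment; /saserekmeosompif/ is unchanged.
Rule 4 (intervocalic voicing): /s/ is a voiceless obstruent between vowels /a/ and /e/, so it voices to [z]. /s/ is a voiceless obstruent between vowels /o/ and /o/, so it voices to [z]. /saserekmeosompif/ → sazerekmeozompif.
Rule 5 (final e-epenthesis): the form ends in the consonant /f/, so [e] is inserted word-finally. /sazerekmeozompif/ → sazerekmeozompife.

sazerekmeozompife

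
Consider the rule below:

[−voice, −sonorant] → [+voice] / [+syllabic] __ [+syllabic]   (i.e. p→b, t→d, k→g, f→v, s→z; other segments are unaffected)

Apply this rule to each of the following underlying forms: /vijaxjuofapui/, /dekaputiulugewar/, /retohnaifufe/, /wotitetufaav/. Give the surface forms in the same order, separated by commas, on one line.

/vijaxjuofapui/: /f/ is a voiceless obstruent between vowels /o/ and /a/, so it voices to [v]. /p/ is a voiceless obstruent between vowels /a/ and /u/, so it voices to [b]. → [vijaxjuovabui].
/dekaputiulugewar/: /k/ is a voiceless obstruent between vowels /e/ and /a/, so it voices to [g]. /p/ is a voiceless obstruent between vowels /a/ and /u/, so it voices to [b]. /t/ is a voiceless obstruent between vowels /u/ and /i/, so it voices to [d]. → [degabudiulugewar].
/retohnaifufe/: /t/ is a voiceless obstruent between vowels /e/ and /o/, so it voices to [d]. /f/ is a voiceless obstruent between vowels /i/ and /u/, so it voices to [v]. /f/ is a voiceless obstruent between vowels /u/ and /e/, so it voices to [v]. → [redohnaivuve].
/wotitetufaav/: /t/ is a voiceless obstruent between vowels /o/ and /i/, so it voices to [d]. /t/ is a voiceless obstruent between vowels /i/ and /e/, so it voices to [d]. /t/ is a voiceless obstruent between vowels /e/ and /u/, so it voices to [d]. /f/ is a voiceless obstruent between vowels /u/ and /a/, so it voices to [v]. → [wodideduvaav].

vijaxjuovabui, degabudiulugewar, redohnaivuve, wodideduvaav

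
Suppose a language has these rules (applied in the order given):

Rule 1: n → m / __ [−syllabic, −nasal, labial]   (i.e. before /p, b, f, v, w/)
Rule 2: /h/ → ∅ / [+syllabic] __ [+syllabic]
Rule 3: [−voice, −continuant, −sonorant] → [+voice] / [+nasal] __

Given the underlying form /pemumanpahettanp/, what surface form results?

pemumambaettamb

Rule 1 (nasal place assimilation): /n/ precedes the labial consonant /p/, so it assimilates in place to [m]. /n/ precedes the labial consonant /p/, so it assimilates in place to [m]. /pemumanpahettanp/ → pemumampahettamp.
Rule 2 (intervocalic h-deletion): /h/ occurs between vowels /a/ and /e/, so it deletes. /pemumampahettamp/ → pemumampaettamp.
Rule 3 (post-nasal voicing): /p/ is a voiceless stop immediately after the nasal /m/, so it voices to [b]. /p/ is a voiceless stop immediately after the nasal /m/, so it voices to [b]. /pemumampaettamp/ → pemumambaettamb.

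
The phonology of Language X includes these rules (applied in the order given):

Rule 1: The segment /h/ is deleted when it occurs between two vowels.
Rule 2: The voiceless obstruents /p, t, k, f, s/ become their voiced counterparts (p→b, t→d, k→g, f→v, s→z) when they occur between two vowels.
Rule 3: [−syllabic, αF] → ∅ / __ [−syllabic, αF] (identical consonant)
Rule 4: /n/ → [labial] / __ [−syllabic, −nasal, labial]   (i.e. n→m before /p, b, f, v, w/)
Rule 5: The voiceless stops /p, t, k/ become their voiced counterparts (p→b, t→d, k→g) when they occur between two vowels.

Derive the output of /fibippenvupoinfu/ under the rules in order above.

Rule 1 (intervocalic h-deletion): no segment meets the environment; /fibippenvupoinfu/ is unchanged.
Rule 2 (intervocalic voicing): /p/ is a voiceless obstruent between vowels /u/ and /o/, so it voices to [b]. /fibippenvupoinfu/ → fibippenvuboinfu.
Rule 3 (degemination): /pp/ is a geminate; the first /p/ deletes. /fibippenvuboinfu/ → fibipenvuboinfu.
Rule 4 (nasal place assimilation): /n/ precedes the labial consonant /v/, so it assimilates in place to [m]. /n/ precedes the labial consonant /f/, so it assimilates in place to [m]. /fibipenvuboinfu/ → fibipemvuboimfu.
Rule 5 (intervocalic voicing): /p/ is a voiceless stop between vowels /i/ and /e/, so it voices to [b]. /fibipemvuboimfu/ → fibibemvuboimfu.

fibibemvuboimfu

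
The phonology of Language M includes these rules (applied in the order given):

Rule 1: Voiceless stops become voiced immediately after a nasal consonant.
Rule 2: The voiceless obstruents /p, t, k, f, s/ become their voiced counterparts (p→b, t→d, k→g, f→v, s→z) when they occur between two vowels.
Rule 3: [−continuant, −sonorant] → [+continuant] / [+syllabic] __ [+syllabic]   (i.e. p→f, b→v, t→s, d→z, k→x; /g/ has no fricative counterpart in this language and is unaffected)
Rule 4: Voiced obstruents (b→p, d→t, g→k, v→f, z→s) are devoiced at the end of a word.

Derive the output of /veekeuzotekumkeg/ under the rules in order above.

Rule 1 (post-nasal voicing): /k/ is a voiceless stop immediately after the nasal /m/, so it voices to [g]. /veekeuzotekumkeg/ → veekeuzotekumgeg.
Rule 2 (intervocalic voicing): /k/ is a voiceless obstruent between vowels /e/ and /e/, so it voices to [g]. /t/ is a voiceless obstruent between vowels /o/ and /e/, so it voices to [d]. /k/ is a voiceless obstruent between vowels /e/ and /u/, so it voices to [g]. /veekeuzotekumgeg/ → veegeuzodegumgeg.
Rule 3 (intervocalic spirantization): /d/ is a stop between vowels /o/ and /e/, so it spirantizes to the fricative [z]. /veegeuzodegumgeg/ → veegeuzozegumgeg.
Rule 4 (final devoicing): /g/ is a voiced obstruent in word-final position, so it devoices to [k]. /veegeuzozegumgeg/ → veegeuzozegumgek.

veegeuzozegumgek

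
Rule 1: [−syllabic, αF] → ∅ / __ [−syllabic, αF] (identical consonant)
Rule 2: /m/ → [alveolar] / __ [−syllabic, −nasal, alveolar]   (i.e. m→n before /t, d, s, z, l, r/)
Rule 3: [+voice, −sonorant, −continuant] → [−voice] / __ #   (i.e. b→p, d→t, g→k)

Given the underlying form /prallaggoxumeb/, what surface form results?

Rule 1 (degemination): /ll/ is a geminate; the first /l/ deletes. /gg/ is a geminate; the first /g/ deletes. /prallaggoxumeb/ → pralagoxumeb.
Rule 2 (nasal place assimilation): no segment meets the environment; /pralagoxumeb/ is unchanged.
Rule 3 (final devoicing): /b/ is a voiced stop in word-final position, so it devoices to [p]. /pralagoxumeb/ → pralagoxumep.

pralagoxumep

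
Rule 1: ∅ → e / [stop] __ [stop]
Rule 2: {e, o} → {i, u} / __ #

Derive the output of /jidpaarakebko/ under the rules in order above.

Rule 1 (stop-cluster e-epenthesis): /d/ and /p/ form a stop–stop cluster, so [e] is inserted between them. /b/ and /k/ form a stop–stop cluster, so [e] is inserted between them. /jidpaarakebko/ → jidepaarakebeko.
Rule 2 (final vowel raising): /o/ is a mid vowel in word-final position, so it raises to [u]. /jidepaarakebeko/ → jidepaarakebeku.

jidepaarakebeku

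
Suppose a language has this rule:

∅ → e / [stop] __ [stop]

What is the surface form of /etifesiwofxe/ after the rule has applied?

etifesiwofxe

No segment of /etifesiwofxe/ meets the structural description of the rule, so the form surfaces unchanged.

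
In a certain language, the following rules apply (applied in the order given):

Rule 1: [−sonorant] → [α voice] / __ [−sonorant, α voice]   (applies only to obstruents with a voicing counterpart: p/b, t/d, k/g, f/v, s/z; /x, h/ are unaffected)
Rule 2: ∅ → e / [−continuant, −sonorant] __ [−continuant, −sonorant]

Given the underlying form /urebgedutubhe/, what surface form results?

urebegedutuphe

Rule 1 (regressive voicing assimilation): /b/ precedes the voiceless obstruent /h/, so it devoices to [p] by assimilation. /urebgedutubhe/ → urebgedutuphe.
Rule 2 (stop-cluster e-epenthesis): /b/ and /g/ form a stop–stop cluster, so [e] is inserted between them. /urebgedutuphe/ → urebegedutuphe.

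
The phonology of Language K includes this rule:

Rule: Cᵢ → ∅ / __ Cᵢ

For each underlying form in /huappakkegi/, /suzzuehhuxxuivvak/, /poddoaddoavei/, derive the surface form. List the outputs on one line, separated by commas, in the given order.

/huappakkegi/: /pp/ is a geminate; the first /p/ deletes. /kk/ is a geminate; the first /k/ deletes. → [huapakegi].
/suzzuehhuxxuivvak/: /zz/ is a geminate; the first /z/ deletes. /hh/ is a geminate; the first /h/ deletes. /xx/ is a geminate; the first /x/ deletes. /vv/ is a geminate; the first /v/ deletes. → [suzuehuxuivak].
/poddoaddoavei/: /dd/ is a geminate; the first /d/ deletes. /dd/ is a geminate; the first /d/ deletes. → [podoadoavei].

huapakegi, suzuehuxuivak, podoadoavei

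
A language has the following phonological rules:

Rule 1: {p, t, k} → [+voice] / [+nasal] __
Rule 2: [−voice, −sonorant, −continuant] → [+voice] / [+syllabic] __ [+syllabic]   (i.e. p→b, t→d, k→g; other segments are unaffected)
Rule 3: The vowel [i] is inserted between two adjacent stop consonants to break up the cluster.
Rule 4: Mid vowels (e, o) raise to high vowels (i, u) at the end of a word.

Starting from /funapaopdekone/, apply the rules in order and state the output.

Rule 1 (post-nasal voicing): no segment meets the environment; /funapaopdekone/ is unchanged.
Rule 2 (intervocalic voicing): /p/ is a voiceless stop between vowels /a/ and /a/, so it voices to [b]. /k/ is a voiceless stop between vowels /e/ and /o/, so it voices to [g]. /funapaopdekone/ → funabaopdegone.
Rule 3 (stop-cluster i-epenthesis): /p/ and /d/ form a stop–stop cluster, so [i] is inserted between them. /funabaopdegone/ → funabaopidegone.
Rule 4 (final vowel raising): /e/ is a mid vowel in word-final position, so it raises to [i]. /funabaopidegone/ → funabaopidegoni.

funabaopidegoni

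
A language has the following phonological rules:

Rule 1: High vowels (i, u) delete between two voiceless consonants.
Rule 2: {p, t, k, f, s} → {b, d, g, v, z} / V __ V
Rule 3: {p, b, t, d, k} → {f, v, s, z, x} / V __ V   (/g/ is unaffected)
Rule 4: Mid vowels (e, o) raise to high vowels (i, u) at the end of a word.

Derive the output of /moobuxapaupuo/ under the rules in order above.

Rule 1 (high vowel syncope): no segment meets the environment; /moobuxapaupuo/ is unchanged.
Rule 2 (intervocalic voicing): /p/ is a voiceless obstruent between vowels /a/ and /a/, so it voices to [b]. /p/ is a voiceless obstruent between vowels /u/ and /u/, so it voices to [b]. /moobuxapaupuo/ → moobuxabaubuo.
Rule 3 (intervocalic spirantization): /b/ is a stop between vowels /o/ and /u/, so it spirantizes to the fricative [v]. /b/ is a stop between vowels /a/ and /a/, so it spirantizes to the fricative [v]. /b/ is a stop between vowels /u/ and /u/, so it spirantizes to the fricative [v]. /moobuxabaubuo/ → moovuxavauvuo.
Rule 4 (final vowel raising): /o/ is a mid vowel in word-final position, so it raises to [u]. /moovuxavauvuo/ → moovuxavauvuu.

moovuxavauvuu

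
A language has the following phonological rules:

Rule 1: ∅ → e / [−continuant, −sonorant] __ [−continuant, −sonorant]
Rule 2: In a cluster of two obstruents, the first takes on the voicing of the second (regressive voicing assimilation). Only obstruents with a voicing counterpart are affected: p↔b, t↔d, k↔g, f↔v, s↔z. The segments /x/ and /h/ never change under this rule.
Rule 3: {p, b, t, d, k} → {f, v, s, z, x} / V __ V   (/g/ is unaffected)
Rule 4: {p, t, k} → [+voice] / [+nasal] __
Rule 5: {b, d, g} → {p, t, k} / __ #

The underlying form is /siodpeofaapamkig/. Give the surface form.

siozefeofaafamgik

Rule 1 (stop-cluster e-epenthesis): /d/ and /p/ form a stop–stop cluster, so [e] is inserted between them. /siodpeofaapamkig/ → siodepeofaapamkig.
Rule 2 (regressive voicing assimilation): no segment meets the environment; /siodepeofaapamkig/ is unchanged.
Rule 3 (intervocalic spirantization): /d/ is a stop between vowels /o/ and /e/, so it spirantizes to the fricative [z]. /p/ is a stop between vowels /e/ and /e/, so it spirantizes to the fricative [f]. /p/ is a stop between vowels /a/ and /a/, so it spirantizes to the fricative [f]. /siodepeofaapamkig/ → siozefeofaafamkig.
Rule 4 (post-nasal voicing): /k/ is a voiceless stop immediately after the nasal /m/, so it voices to [g]. /siozefeofaafamkig/ → siozefeofaafamgig.
Rule 5 (final devoicing): /g/ is a voiced stop in word-final position, so it devoices to [k]. /siozefeofaafamgig/ → siozefeofaafamgik.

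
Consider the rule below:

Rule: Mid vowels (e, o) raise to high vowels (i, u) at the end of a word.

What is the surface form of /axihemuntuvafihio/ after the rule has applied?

/o/ is a mid vowel in word-final position, so it raises to [u].
The other instance of /e/ does not occur in the required environment and remains unchanged.
Surface form: [axihemuntuvafihiu].

axihemuntuvafihiu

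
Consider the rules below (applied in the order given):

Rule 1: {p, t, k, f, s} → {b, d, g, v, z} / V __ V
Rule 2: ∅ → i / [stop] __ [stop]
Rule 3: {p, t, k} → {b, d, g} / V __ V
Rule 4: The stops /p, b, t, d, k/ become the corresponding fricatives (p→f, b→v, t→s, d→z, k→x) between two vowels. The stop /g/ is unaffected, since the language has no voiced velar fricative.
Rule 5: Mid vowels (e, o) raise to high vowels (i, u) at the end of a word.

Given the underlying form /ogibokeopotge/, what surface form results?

ogivogeovozigi

Rule 1 (intervocalic voicing): /k/ is a voiceless obstruent between vowels /o/ and /e/, so it voices to [g]. /p/ is a voiceless obstruent between vowels /o/ and /o/, so it voices to [b]. /ogibokeopotge/ → ogibogeobotge.
Rule 2 (stop-cluster i-epenthesis): /t/ and /g/ form a stop–stop cluster, so [i] is inserted between them. /ogibogeobotge/ → ogibogeobotige.
Rule 3 (intervocalic voicing): /t/ is a voiceless stop between vowels /o/ and /i/, so it voices to [d]. /ogibogeobotige/ → ogibogeobodige.
Rule 4 (intervocalic spirantization): /b/ is a stop between vowels /i/ and /o/, so it spirantizes to the fricative [v]. /b/ is a stop between vowels /o/ and /o/, so it spirantizes to the fricative [v]. /d/ is a stop between vowels /o/ and /i/, so it spirantizes to the fricative [z]. /ogibogeobodige/ → ogivogeovozige.
Rule 5 (final vowel raising): /e/ is a mid vowel in word-final position, so it raises to [i]. /ogivogeovozige/ → ogivogeovozigi.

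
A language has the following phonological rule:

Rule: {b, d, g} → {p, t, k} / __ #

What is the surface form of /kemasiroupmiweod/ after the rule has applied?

/d/ is a voiced stop in word-final position, so it devoices to [t].
Surface form: [kemasiroupmiweot].

kemasiroupmiweot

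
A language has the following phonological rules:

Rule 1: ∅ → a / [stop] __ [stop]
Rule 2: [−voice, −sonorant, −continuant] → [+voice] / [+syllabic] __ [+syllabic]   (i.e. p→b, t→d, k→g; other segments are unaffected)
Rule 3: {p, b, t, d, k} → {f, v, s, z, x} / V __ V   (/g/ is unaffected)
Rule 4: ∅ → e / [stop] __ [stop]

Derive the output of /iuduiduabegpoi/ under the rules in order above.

Rule 1 (stop-cluster a-epenthesis): /g/ and /p/ form a stop–stop cluster, so [a] is inserted between them. /iuduiduabegpoi/ → iuduiduabegapoi.
Rule 2 (intervocalic voicing): /p/ is a voiceless stop between vowels /a/ and /o/, so it voices to [b]. /iuduiduabegapoi/ → iuduiduabegaboi.
Rule 3 (intervocalic spirantization): /d/ is a stop between vowels /u/ and /u/, so it spirantizes to the fricative [z]. /d/ is a stop between vowels /i/ and /u/, so it spirantizes to the fricative [z]. /b/ is a stop between vowels /a/ and /e/, so it spirantizes to the fricative [v]. /b/ is a stop between vowels /a/ and /o/, so it spirantizes to the fricative [v]. /iuduiduabegaboi/ → iuzuizuavegavoi.
Rule 4 (stop-cluster e-epenthesis): no segment meets the environment; /iuzuizuavegavoi/ is unchanged.

iuzuizuavegavoi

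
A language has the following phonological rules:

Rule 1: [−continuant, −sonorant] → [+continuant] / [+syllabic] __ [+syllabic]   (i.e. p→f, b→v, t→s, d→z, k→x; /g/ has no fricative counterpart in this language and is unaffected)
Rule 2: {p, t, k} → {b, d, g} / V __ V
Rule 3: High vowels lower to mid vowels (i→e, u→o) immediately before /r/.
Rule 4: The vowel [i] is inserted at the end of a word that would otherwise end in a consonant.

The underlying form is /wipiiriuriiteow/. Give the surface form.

wifierioriiseowi

Rule 1 (intervocalic spirantization): /p/ is a stop between vowels /i/ and /i/, so it spirantizes to the fricative [f]. /t/ is a stop between vowels /i/ and /e/, so it spirantizes to the fricative [s]. /wipiiriuriiteow/ → wifiiriuriiseow.
Rule 2 (intervocalic voicing): no segment meets the environment; /wifiiriuriiseow/ is unchanged.
Rule 3 (pre-rhotic lowering): /i/ is a high vowel immediately before /r/, so it lowers to [e]. /u/ is a high vowel immediately before /r/, so it lowers to [o]. /wifiiriuriiseow/ → wifierioriiseow.
Rule 4 (final i-epenthesis): the form ends in the consonant /w/, so [i] is inserted word-finally. /wifierioriiseow/ → wifierioriiseowi.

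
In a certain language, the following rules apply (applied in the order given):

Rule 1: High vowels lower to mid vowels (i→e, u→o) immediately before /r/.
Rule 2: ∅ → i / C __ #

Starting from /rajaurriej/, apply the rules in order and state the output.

rajaorrieji

Rule 1 (pre-rhotic lowering): /u/ is a high vowel immediately before /r/, so it lowers to [o]. /rajaurriej/ → rajaorriej.
Rule 2 (final i-epenthesis): the form ends in the consonant /j/, so [i] is inserted word-finally. /rajaorriej/ → rajaorrieji.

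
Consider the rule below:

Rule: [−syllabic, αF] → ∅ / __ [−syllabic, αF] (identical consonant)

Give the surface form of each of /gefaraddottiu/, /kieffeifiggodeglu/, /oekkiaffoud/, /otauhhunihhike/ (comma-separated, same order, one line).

/gefaraddottiu/: /dd/ is a geminate; the first /d/ deletes. /tt/ is a geminate; the first /t/ deletes. → [gefaradotiu].
/kieffeifiggodeglu/: /ff/ is a geminate; the first /f/ deletes. /gg/ is a geminate; the first /g/ deletes. → [kiefeifigodeglu].
/oekkiaffoud/: /kk/ is a geminate; the first /k/ deletes. /ff/ is a geminate; the first /f/ deletes. → [oekiafoud].
/otauhhunihhike/: /hh/ is a geminate; the first /h/ deletes. /hh/ is a geminate; the first /h/ deletes. → [otauhunihike].

gefaradotiu, kiefeifigodeglu, oekiafoud, otauhunihike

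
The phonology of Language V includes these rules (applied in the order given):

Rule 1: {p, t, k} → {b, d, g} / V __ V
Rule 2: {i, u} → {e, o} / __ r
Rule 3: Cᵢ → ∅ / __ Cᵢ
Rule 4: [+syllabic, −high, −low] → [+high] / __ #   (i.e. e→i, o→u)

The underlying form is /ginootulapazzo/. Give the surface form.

ginoodulabazu

Rule 1 (intervocalic voicing): /t/ is a voiceless stop between vowels /o/ and /u/, so it voices to [d]. /p/ is a voiceless stop between vowels /a/ and /a/, so it voices to [b]. /ginootulapazzo/ → ginoodulabazzo.
Rule 2 (pre-rhotic lowering): no segment meets the environment; /ginoodulabazzo/ is unchanged.
Rule 3 (degemination): /zz/ is a geminate; the first /z/ deletes. /ginoodulabazzo/ → ginoodulabazo.
Rule 4 (final vowel raising): /o/ is a mid vowel in word-final position, so it raises to [u]. /ginoodulabazo/ → ginoodulabazu.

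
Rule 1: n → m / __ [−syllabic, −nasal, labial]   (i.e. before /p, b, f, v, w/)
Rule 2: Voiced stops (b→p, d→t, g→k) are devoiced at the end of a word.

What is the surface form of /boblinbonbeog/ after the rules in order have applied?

boblimbombeok

Rule 1 (nasal place assimilation): /n/ precedes the labial consonant /b/, so it assimilates in place to [m]. /n/ precedes the labial consonant /b/, so it assimilates in place to [m]. /boblinbonbeog/ → boblimbombeog.
Rule 2 (final devoicing): /g/ is a voiced stop in word-final position, so it devoices to [k]. /boblimbombeog/ → boblimbombeok.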